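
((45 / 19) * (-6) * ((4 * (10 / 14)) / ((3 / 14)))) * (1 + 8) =-32400 / 19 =-1705.26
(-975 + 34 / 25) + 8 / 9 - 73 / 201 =-14669698 / 15075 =-973.11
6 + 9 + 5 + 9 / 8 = 169 / 8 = 21.12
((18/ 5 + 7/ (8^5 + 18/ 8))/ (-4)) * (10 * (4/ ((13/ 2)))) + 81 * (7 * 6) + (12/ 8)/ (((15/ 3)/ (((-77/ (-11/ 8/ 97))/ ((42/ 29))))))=38525751748/ 8520265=4521.66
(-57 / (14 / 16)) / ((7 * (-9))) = 152 / 147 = 1.03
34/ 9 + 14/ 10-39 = -1522/ 45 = -33.82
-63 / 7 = -9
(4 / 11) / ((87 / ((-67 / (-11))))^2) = 17956 / 10074339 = 0.00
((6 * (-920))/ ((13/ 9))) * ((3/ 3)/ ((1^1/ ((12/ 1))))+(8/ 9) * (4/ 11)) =-6734400/ 143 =-47093.71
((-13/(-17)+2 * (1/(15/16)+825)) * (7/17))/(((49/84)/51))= 5057868/85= 59504.33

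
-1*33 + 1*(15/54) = -589/18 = -32.72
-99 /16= -6.19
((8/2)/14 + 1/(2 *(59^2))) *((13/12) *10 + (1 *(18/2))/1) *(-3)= -236827/13924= -17.01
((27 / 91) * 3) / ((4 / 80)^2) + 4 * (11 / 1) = 36404 / 91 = 400.04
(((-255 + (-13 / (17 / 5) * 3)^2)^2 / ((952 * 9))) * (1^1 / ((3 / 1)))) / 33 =35343025 / 1967921802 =0.02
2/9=0.22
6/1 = 6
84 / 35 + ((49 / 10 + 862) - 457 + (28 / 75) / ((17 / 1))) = 1051421 / 2550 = 412.32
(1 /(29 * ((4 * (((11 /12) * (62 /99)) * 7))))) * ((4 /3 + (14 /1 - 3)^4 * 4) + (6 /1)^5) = 127944 /899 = 142.32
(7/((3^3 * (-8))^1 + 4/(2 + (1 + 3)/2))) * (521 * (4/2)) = -33.93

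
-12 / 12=-1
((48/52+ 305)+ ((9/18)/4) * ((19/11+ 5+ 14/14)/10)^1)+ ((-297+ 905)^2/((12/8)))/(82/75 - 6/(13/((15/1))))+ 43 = -136306325703/3251248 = -41924.31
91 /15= 6.07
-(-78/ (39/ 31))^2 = -3844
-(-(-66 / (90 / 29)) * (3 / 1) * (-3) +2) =947 / 5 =189.40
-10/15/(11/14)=-28/33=-0.85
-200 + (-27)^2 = 529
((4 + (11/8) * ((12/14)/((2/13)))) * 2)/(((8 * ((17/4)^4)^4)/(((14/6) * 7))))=613509234688/145983575627000605443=0.00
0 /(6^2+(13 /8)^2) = 0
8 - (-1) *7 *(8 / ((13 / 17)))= 81.23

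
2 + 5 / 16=37 / 16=2.31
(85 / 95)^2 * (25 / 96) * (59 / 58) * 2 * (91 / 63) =5541575 / 9045216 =0.61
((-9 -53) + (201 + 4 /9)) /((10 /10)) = 1255 /9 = 139.44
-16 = -16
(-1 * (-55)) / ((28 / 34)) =935 / 14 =66.79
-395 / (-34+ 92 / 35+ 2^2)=13825 / 958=14.43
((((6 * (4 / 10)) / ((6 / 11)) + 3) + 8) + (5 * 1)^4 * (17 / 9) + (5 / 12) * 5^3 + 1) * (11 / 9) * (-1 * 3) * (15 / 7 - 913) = 3942116618 / 945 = 4171551.98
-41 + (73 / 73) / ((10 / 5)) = -40.50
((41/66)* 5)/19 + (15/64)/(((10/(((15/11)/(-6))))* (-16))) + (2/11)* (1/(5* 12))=0.17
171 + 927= 1098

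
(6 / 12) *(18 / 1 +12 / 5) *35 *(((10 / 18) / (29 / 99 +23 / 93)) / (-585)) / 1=-40579 / 64662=-0.63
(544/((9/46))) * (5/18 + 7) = 1639072/81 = 20235.46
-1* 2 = -2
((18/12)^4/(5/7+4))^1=189/176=1.07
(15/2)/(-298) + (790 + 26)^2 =665855.97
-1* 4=-4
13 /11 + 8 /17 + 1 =496 /187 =2.65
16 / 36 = 0.44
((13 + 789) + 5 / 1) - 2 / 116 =46805 / 58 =806.98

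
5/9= 0.56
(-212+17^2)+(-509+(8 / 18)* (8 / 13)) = -50512 / 117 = -431.73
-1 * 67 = -67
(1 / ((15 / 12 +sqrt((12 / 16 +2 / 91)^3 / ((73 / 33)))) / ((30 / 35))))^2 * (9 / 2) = 72554130074572368768 / 22742053807269524809 - 5952832374827520 * sqrt(61600539) / 22742053807269524809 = 1.14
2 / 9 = 0.22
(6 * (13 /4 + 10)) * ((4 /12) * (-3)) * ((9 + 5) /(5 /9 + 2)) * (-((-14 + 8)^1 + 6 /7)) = -51516 /23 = -2239.83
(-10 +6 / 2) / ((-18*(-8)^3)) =-0.00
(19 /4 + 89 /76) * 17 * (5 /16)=19125 /608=31.46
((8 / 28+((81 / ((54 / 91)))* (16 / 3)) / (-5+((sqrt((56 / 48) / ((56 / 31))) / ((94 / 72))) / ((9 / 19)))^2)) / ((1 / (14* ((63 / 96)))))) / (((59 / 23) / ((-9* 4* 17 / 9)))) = 2662835511 / 49796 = 53474.89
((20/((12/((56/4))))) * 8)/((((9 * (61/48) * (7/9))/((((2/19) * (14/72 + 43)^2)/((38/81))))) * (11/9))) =1740978000/242231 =7187.26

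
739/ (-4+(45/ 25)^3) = 92375/ 229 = 403.38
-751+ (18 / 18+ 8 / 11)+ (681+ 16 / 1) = -575 / 11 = -52.27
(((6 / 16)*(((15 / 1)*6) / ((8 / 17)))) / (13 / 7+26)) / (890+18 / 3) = 153 / 53248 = 0.00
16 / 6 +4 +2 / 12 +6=77 / 6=12.83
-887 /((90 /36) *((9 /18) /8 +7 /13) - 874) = 368992 /362959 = 1.02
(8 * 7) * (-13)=-728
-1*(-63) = 63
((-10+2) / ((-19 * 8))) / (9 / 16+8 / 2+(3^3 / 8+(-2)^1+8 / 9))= 0.01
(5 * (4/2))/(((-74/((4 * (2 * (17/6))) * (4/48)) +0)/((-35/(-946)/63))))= -0.00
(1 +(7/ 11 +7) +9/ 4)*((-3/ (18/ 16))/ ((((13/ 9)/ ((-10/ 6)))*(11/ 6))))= 28740/ 1573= 18.27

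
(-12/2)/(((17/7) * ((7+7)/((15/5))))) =-9/17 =-0.53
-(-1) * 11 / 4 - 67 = -257 / 4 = -64.25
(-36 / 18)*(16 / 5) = -32 / 5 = -6.40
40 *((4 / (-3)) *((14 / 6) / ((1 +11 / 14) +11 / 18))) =-51.92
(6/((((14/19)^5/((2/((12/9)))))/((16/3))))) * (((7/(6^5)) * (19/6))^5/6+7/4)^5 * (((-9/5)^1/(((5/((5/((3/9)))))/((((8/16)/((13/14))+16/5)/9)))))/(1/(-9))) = 9929145106070561918472704468010964803855295679653892359326319077135342232701254887748966962173761714030084364669030511379257/135601930878499970231837459559074820575993359952589356993839236884444132637154010863877086687816622414878285409078476800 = 73222.74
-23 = -23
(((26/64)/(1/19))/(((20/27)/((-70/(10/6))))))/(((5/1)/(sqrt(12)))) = -140049 * sqrt(3)/800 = -303.21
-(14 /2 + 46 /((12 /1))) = -65 /6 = -10.83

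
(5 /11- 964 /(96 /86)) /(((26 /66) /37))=-4215521 /52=-81067.71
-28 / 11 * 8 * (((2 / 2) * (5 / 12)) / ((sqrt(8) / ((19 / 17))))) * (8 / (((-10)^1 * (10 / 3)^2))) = 798 * sqrt(2) / 4675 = 0.24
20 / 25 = 4 / 5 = 0.80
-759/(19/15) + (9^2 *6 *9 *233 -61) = 19351154/19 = 1018481.79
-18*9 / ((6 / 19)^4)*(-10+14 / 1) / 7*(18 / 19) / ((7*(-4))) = 61731 / 196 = 314.95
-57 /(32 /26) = -741 /16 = -46.31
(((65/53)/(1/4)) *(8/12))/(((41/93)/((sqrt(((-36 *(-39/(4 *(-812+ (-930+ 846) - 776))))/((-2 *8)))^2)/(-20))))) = -141453/29066048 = -0.00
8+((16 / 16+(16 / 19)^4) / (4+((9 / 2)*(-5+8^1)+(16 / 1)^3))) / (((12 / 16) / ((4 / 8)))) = 25732404236 / 3216452601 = 8.00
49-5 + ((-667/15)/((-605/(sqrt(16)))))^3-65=-15675931812743/747377296875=-20.97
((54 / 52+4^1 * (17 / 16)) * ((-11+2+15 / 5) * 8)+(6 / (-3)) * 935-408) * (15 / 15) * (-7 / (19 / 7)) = 1612786 / 247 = 6529.50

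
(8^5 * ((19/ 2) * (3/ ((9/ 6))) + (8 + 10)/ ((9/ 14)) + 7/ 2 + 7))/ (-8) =-235520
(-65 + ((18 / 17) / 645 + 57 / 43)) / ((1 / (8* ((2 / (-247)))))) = 3723584 / 902785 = 4.12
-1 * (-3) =3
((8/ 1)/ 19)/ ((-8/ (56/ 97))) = -56/ 1843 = -0.03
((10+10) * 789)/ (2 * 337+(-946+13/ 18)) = -284040/ 4883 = -58.17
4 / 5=0.80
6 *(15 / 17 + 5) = 600 / 17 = 35.29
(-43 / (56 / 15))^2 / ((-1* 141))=-138675 / 147392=-0.94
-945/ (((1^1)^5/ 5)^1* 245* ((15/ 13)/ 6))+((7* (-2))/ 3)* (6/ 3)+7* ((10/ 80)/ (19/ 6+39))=-109.60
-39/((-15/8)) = 104/5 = 20.80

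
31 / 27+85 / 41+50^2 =2771066 / 1107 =2503.22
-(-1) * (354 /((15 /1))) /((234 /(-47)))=-2773 /585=-4.74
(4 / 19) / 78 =2 / 741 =0.00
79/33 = 2.39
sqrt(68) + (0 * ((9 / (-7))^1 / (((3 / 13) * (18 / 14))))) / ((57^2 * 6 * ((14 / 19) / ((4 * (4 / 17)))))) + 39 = 2 * sqrt(17) + 39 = 47.25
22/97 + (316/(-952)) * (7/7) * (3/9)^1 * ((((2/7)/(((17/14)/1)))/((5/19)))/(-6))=2148367/8830395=0.24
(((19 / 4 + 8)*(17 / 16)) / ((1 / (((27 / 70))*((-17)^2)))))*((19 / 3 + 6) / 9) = 9270831 / 4480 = 2069.38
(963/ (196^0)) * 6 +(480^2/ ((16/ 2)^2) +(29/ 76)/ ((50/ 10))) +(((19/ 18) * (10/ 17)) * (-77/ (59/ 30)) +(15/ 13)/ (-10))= 139036964143/ 14864460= 9353.65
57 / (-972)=-19 / 324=-0.06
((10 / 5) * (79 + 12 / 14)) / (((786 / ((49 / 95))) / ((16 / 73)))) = 62608 / 2725455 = 0.02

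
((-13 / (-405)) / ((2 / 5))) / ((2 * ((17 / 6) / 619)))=8047 / 918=8.77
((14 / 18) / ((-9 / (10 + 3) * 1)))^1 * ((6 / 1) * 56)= -10192 / 27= -377.48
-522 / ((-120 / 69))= 6003 / 20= 300.15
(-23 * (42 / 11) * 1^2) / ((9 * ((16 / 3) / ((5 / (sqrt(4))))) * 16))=-805 / 2816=-0.29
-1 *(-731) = 731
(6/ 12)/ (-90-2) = -1/ 184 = -0.01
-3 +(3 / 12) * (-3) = -15 / 4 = -3.75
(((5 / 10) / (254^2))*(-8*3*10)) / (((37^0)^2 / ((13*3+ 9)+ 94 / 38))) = -0.09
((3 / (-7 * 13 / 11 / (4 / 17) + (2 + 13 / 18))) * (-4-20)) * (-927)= -26430624 / 12845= -2057.66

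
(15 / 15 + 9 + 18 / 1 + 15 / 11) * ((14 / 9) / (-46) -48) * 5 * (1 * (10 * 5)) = -802897250 / 2277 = -352611.88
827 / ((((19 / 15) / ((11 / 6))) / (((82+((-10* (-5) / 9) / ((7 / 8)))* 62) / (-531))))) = -681501755 / 635607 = -1072.21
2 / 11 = 0.18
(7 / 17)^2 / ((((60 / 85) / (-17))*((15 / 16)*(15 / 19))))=-3724 / 675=-5.52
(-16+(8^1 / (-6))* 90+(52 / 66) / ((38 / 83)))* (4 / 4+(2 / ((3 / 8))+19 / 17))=-1683860 / 1683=-1000.51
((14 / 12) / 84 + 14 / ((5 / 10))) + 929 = 68905 / 72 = 957.01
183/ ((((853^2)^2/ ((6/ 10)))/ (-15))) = -1647/ 529414856881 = -0.00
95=95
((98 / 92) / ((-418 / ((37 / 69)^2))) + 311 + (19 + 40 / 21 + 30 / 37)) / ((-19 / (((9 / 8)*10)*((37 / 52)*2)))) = -39443390143705 / 140693737184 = -280.35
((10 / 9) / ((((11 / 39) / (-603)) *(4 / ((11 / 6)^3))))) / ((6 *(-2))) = 526955 / 1728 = 304.95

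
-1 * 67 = -67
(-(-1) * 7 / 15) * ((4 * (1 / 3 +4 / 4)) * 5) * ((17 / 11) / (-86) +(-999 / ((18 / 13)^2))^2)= 129460121231 / 38313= 3379012.90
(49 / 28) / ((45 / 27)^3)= 189 / 500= 0.38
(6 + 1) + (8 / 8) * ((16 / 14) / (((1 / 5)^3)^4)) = 1953125049 / 7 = 279017864.14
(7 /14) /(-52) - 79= -79.01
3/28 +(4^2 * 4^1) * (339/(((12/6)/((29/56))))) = 157299/28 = 5617.82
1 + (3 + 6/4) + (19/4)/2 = 63/8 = 7.88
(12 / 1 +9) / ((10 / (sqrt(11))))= 21* sqrt(11) / 10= 6.96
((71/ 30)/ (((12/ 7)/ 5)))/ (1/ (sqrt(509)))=497 * sqrt(509)/ 72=155.73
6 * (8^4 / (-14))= -12288 / 7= -1755.43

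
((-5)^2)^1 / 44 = 25 / 44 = 0.57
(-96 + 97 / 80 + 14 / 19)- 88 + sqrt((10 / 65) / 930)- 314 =-753997 / 1520 + sqrt(6045) / 6045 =-496.04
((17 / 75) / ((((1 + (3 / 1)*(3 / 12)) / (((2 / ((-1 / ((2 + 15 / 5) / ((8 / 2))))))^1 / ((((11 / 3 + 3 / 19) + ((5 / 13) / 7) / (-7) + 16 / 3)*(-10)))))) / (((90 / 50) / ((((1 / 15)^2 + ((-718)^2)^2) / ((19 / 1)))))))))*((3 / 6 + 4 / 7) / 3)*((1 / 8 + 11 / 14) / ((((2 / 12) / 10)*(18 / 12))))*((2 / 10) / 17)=497097 / 7131506177087765354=0.00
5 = 5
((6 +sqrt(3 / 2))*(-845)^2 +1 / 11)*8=2856100*sqrt(6) +377005208 / 11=41269188.38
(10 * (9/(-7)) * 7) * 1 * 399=-35910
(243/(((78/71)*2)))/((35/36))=51759/455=113.76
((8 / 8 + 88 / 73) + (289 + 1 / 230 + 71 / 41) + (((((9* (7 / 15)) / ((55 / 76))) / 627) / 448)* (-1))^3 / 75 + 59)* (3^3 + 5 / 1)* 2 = 206016699174966239931161 / 9146436575925000000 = 22524.26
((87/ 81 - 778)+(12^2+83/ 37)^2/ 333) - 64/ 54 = -108481346/ 151959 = -713.89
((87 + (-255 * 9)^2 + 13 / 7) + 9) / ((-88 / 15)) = -138261975 / 154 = -897805.03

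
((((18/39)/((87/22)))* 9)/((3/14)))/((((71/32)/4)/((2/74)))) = 0.24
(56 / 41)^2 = 3136 / 1681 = 1.87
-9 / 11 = -0.82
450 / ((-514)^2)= 225 / 132098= 0.00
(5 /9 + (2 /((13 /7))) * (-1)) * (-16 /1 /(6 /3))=488 /117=4.17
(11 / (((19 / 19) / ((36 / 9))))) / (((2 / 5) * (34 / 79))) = 4345 / 17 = 255.59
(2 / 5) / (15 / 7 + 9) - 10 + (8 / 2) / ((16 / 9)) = -6017 / 780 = -7.71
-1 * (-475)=475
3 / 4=0.75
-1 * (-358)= 358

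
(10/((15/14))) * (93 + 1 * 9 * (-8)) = 196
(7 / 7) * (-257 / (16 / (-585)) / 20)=30069 / 64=469.83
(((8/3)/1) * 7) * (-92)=-5152/3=-1717.33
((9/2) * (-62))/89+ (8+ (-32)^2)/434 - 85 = -1656224/19313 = -85.76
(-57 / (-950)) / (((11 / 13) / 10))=39 / 55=0.71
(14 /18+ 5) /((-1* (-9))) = 52 /81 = 0.64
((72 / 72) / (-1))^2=1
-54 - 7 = -61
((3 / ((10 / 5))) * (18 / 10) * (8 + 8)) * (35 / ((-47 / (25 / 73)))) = -37800 / 3431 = -11.02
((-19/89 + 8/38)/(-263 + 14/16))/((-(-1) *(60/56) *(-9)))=-112/95742729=-0.00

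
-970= -970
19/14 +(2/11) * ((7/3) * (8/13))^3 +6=72125675/9135126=7.90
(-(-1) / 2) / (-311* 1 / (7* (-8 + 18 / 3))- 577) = -7 / 7767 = -0.00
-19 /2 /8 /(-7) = 19 /112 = 0.17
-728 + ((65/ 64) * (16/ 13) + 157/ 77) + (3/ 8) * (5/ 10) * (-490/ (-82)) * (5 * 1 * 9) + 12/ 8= -33984061/ 50512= -672.79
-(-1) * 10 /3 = 10 /3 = 3.33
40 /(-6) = -20 /3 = -6.67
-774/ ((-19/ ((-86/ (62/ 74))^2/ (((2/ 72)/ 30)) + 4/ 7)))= 59246558553816/ 127813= 463540943.05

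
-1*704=-704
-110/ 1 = -110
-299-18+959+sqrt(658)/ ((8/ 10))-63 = 5* sqrt(658)/ 4+579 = 611.06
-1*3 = -3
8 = 8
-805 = -805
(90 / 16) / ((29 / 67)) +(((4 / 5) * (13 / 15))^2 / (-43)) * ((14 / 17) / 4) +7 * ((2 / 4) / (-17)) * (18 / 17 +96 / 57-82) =9031523715071 / 308127465000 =29.31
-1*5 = -5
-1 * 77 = -77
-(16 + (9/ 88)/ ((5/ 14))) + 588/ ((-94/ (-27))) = 1577959/ 10340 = 152.61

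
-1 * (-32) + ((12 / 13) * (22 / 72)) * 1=1259 / 39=32.28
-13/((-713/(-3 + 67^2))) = 58318/713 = 81.79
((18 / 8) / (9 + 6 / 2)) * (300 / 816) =75 / 1088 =0.07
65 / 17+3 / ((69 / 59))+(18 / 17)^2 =49918 / 6647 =7.51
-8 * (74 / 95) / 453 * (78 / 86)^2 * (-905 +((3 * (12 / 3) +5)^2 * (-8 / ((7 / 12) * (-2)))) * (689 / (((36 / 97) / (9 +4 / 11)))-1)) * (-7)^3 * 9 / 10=120327937.50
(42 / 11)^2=1764 / 121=14.58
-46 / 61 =-0.75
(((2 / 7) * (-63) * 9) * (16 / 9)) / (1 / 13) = -3744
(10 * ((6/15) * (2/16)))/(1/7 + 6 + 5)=7/156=0.04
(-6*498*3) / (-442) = 4482 / 221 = 20.28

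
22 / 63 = 0.35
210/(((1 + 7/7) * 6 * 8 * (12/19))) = 665/192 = 3.46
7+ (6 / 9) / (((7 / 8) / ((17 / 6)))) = 577 / 63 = 9.16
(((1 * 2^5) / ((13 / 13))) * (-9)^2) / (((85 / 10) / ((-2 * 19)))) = -196992 / 17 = -11587.76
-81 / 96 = -27 / 32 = -0.84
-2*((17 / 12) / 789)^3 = -4913 / 424370075616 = -0.00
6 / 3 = 2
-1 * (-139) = 139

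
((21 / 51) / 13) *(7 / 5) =49 / 1105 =0.04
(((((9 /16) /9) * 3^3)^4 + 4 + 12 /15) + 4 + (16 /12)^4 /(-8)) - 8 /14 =2962058723 /185794560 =15.94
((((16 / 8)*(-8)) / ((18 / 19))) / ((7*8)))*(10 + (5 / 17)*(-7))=-285 / 119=-2.39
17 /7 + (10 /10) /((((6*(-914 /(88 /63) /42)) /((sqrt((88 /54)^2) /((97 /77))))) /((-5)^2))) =157035499 /75403629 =2.08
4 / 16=1 / 4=0.25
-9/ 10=-0.90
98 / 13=7.54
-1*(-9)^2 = -81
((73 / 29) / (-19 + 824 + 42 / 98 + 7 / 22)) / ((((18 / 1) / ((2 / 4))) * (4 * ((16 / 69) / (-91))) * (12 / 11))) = -432817 / 55457280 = -0.01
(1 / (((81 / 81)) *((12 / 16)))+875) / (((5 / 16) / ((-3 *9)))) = -378576 / 5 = -75715.20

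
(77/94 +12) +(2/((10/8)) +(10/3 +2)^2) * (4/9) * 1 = 996377/38070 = 26.17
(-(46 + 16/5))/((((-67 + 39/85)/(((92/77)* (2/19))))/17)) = 1635162/1034341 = 1.58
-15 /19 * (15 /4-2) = -1.38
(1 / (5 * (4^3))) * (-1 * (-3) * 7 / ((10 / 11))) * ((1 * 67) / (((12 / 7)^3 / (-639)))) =-125637127 / 204800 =-613.46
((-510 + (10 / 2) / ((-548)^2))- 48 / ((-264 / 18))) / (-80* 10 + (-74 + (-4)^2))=1673894441 / 2834269152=0.59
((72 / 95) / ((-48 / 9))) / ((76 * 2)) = -27 / 28880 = -0.00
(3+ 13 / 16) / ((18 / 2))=61 / 144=0.42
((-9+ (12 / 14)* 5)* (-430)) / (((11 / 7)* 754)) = 645 / 377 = 1.71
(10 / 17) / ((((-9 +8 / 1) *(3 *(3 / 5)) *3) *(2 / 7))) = -175 / 459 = -0.38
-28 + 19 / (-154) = -4331 / 154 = -28.12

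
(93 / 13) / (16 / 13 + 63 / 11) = 1023 / 995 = 1.03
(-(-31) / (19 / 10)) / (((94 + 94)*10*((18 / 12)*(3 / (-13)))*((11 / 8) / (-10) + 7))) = -16120 / 4412313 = -0.00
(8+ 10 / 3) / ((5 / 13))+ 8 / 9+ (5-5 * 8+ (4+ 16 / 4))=151 / 45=3.36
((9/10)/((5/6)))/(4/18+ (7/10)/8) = 3888/1115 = 3.49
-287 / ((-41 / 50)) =350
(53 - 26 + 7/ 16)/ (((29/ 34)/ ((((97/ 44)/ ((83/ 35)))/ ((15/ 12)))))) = 5067377/ 211816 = 23.92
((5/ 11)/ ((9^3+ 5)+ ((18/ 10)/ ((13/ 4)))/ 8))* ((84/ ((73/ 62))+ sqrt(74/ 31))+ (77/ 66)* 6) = 0.05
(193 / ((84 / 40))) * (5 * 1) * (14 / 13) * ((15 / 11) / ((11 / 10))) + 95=1114435 / 1573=708.48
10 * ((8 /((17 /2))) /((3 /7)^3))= 54880 /459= 119.56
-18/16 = -9/8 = -1.12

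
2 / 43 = 0.05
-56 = -56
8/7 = 1.14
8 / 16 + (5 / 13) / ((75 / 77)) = 349 / 390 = 0.89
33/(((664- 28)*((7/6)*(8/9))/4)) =297/1484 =0.20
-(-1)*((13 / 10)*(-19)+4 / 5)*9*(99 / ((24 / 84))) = -1490643 / 20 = -74532.15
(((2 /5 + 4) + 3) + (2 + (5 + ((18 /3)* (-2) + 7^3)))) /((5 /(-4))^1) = -6908 /25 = -276.32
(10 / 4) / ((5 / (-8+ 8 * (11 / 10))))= 2 / 5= 0.40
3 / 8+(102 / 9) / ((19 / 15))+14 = 3545 / 152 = 23.32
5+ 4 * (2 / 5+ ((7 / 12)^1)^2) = 1433 / 180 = 7.96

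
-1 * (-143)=143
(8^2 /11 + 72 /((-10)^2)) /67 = 1798 /18425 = 0.10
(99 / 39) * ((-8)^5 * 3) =-249540.92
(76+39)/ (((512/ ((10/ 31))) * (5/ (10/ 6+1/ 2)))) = 1495/ 47616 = 0.03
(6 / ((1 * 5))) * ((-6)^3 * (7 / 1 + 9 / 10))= -51192 / 25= -2047.68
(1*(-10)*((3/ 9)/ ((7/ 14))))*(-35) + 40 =273.33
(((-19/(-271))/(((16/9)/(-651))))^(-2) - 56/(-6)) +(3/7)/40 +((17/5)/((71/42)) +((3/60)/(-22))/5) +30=40026510123974047/967843709702100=41.36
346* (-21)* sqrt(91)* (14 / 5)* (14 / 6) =-237356* sqrt(91) / 5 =-452846.39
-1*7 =-7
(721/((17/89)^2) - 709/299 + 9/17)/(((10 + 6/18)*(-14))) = -5122326315/37502374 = -136.59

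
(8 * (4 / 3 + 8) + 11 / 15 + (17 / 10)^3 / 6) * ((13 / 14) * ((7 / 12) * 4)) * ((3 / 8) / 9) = 5945069 / 864000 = 6.88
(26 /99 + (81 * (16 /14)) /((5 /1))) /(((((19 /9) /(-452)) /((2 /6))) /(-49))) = 205856168 /3135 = 65663.85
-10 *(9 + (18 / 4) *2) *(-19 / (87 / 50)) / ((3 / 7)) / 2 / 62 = 33250 / 899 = 36.99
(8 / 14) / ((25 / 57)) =228 / 175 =1.30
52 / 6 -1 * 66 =-172 / 3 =-57.33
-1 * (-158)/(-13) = -158/13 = -12.15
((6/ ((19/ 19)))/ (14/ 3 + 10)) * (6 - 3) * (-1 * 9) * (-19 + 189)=-20655/ 11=-1877.73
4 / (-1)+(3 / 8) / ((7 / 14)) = -13 / 4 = -3.25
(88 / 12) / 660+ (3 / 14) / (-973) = 3338 / 306495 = 0.01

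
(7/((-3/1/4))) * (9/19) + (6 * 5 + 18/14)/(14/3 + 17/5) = -8733/16093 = -0.54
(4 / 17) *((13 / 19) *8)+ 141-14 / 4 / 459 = 2481653 / 17442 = 142.28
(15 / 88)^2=225 / 7744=0.03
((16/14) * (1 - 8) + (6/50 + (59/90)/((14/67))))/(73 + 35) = -29879/680400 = -0.04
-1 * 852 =-852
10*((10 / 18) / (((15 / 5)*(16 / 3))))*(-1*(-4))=1.39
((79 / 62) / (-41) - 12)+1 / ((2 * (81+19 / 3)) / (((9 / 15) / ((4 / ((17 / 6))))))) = -12.03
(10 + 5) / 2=15 / 2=7.50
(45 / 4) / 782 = 45 / 3128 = 0.01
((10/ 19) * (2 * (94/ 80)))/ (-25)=-47/ 950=-0.05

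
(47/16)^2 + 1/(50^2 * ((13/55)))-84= -31353671/416000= -75.37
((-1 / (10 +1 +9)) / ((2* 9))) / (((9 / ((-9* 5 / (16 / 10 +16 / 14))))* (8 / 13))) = 0.01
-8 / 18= -4 / 9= -0.44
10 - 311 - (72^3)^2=-139314069805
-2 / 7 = -0.29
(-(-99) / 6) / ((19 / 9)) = 297 / 38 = 7.82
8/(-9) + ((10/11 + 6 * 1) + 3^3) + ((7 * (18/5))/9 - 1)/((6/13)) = 36551/990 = 36.92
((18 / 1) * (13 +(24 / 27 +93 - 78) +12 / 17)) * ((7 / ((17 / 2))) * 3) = 380352 / 289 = 1316.10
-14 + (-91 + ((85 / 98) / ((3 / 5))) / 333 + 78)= -2642929 / 97902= -27.00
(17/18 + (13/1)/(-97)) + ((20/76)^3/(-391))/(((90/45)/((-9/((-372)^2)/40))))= 466796248883905/575990283048192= 0.81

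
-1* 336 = -336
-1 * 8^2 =-64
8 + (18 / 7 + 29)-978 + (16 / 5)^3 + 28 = -767953 / 875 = -877.66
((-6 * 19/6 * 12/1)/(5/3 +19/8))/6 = -912/97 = -9.40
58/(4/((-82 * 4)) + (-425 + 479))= 4756/4427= 1.07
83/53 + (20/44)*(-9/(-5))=1390/583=2.38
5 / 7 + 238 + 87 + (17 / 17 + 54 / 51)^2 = 667495 / 2023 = 329.95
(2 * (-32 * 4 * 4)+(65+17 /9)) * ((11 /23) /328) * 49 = -2321473 /33948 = -68.38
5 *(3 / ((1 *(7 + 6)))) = 15 / 13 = 1.15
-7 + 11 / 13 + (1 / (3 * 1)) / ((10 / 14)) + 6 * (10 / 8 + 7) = 17087 / 390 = 43.81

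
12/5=2.40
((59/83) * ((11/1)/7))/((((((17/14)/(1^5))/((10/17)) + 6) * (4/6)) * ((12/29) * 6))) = 0.08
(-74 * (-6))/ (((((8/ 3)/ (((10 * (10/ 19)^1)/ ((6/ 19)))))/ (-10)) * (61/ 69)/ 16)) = -30636000/ 61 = -502229.51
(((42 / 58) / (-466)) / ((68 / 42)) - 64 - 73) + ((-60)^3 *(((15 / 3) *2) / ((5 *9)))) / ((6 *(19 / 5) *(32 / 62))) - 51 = -37250646651 / 8730044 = -4266.95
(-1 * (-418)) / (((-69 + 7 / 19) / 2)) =-3971 / 326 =-12.18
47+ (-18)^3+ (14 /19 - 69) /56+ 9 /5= -30773109 /5320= -5784.42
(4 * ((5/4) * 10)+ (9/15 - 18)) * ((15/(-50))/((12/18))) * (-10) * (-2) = -1467/5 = -293.40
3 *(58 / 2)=87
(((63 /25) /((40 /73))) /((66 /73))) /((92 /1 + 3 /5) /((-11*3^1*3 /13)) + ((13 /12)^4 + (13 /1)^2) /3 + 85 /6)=435102192 /5029476175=0.09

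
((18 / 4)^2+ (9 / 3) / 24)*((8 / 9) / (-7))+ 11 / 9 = -86 / 63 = -1.37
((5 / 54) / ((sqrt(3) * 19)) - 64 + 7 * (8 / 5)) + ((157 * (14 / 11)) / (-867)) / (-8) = -10065577 / 190740 + 5 * sqrt(3) / 3078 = -52.77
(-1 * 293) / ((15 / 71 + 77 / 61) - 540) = 0.54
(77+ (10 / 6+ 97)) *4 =702.67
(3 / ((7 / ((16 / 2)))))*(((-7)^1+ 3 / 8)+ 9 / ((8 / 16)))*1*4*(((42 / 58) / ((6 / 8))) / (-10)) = -15.06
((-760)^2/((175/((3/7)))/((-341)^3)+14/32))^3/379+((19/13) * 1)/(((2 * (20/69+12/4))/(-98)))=3920702469639375169377719077827494775616252377099/645691466355299383810874039629309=6072098941883741.97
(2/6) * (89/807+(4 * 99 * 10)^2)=12655051289/2421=5227200.04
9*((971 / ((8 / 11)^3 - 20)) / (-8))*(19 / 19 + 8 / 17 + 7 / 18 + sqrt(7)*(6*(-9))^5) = 735376169 / 7101376 - 166900875801363*sqrt(7) / 6527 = -67654084616.73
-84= -84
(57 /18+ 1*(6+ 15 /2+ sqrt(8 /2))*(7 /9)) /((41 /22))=3014 /369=8.17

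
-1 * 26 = -26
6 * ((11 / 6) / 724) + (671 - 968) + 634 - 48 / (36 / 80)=500317 / 2172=230.35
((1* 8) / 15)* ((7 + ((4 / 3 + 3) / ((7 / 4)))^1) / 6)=796 / 945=0.84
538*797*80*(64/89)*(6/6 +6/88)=26349096.79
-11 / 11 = -1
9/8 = 1.12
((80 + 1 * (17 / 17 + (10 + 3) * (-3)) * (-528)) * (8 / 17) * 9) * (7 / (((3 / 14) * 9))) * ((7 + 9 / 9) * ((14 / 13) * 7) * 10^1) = 123816304640 / 663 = 186751590.71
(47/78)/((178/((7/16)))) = 0.00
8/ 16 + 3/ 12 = 3/ 4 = 0.75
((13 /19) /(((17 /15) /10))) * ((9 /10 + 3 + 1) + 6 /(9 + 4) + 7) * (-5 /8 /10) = -24105 /5168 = -4.66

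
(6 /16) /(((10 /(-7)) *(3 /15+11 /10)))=-21 /104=-0.20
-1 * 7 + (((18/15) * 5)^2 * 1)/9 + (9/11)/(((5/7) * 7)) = -156/55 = -2.84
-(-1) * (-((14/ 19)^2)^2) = -38416/ 130321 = -0.29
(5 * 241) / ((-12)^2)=1205 / 144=8.37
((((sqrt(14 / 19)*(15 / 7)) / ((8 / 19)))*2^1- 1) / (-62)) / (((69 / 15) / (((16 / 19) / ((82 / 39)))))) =780 / 555427- 2925*sqrt(266) / 3887989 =-0.01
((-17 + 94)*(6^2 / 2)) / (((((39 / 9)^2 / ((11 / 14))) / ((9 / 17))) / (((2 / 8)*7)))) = 617463 / 11492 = 53.73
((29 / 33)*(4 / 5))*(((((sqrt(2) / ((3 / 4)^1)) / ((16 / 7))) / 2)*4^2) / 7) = 232*sqrt(2) / 495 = 0.66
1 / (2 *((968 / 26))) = 13 / 968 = 0.01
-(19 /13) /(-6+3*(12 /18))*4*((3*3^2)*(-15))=-7695 /13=-591.92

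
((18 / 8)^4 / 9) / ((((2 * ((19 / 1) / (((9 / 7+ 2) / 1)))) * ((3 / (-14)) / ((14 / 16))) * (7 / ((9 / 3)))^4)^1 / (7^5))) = -22182741 / 38912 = -570.07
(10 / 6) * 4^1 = 20 / 3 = 6.67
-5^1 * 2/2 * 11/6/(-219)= 55/1314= 0.04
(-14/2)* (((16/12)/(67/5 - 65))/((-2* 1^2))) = -35/387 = -0.09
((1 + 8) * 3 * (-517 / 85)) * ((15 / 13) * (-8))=335016 / 221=1515.91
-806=-806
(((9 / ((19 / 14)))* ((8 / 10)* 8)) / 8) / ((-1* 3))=-168 / 95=-1.77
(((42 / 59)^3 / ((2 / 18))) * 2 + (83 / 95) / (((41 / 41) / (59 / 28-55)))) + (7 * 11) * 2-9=57516210923 / 546308140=105.28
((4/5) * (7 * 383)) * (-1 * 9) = -96516/5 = -19303.20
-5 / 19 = -0.26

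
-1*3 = -3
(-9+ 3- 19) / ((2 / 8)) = -100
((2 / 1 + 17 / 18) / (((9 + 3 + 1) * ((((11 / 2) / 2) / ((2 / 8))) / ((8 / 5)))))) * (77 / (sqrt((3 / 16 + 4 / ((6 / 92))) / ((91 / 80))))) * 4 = 5936 * sqrt(4030845) / 8637525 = 1.38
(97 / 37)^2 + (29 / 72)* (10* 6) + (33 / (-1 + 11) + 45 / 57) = 35.13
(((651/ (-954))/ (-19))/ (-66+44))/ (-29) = 217/ 3854796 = 0.00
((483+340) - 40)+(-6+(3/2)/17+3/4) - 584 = 13181/68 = 193.84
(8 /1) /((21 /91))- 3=95 /3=31.67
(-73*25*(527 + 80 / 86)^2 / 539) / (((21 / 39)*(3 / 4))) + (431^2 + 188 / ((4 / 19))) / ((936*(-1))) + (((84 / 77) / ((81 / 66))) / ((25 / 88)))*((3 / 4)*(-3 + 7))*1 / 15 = -1497229286198507 / 640678500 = -2336943.23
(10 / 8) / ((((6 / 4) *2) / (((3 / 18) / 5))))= 1 / 72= 0.01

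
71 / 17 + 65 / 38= 3803 / 646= 5.89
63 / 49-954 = -6669 / 7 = -952.71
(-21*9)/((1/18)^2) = -61236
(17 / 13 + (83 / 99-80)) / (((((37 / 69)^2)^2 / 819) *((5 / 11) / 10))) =-31796802659412 / 1874161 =-16965886.42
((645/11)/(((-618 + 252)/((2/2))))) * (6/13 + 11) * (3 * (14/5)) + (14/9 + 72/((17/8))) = 26710415/1334619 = 20.01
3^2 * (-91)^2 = 74529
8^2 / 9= 64 / 9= 7.11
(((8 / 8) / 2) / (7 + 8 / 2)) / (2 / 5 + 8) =0.01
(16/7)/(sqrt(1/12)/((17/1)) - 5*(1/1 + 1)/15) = -3.52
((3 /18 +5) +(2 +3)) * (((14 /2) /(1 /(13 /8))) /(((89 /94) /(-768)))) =-8348704 /89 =-93805.66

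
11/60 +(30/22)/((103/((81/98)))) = 647137/3331020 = 0.19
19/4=4.75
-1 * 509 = -509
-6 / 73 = -0.08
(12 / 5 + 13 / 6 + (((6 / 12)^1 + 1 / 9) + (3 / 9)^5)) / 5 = 6296 / 6075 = 1.04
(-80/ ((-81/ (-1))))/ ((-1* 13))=80/ 1053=0.08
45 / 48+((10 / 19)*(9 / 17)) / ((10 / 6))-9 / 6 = -2043 / 5168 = -0.40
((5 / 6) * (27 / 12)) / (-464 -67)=-5 / 1416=-0.00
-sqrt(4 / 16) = -1 / 2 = -0.50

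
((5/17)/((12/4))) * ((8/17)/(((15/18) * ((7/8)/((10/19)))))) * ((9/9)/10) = 128/38437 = 0.00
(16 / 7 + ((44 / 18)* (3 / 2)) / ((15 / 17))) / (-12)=-2029 / 3780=-0.54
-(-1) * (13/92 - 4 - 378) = -35131/92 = -381.86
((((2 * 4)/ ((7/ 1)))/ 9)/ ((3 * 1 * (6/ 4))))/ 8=2/ 567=0.00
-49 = -49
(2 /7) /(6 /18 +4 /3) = 6 /35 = 0.17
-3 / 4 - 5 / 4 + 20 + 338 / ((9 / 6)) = 730 / 3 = 243.33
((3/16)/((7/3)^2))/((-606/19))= -171/158368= -0.00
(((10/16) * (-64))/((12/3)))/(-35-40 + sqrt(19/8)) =20 * sqrt(38)/44981 + 6000/44981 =0.14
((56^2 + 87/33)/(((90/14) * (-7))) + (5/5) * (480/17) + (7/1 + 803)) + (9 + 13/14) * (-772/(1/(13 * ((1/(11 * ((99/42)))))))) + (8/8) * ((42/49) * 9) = -397427621/129591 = -3066.78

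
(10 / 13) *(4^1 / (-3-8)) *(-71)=2840 / 143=19.86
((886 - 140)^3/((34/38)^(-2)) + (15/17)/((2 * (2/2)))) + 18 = 4079371583483/12274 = 332358773.30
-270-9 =-279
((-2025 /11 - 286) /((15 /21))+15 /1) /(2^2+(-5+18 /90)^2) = -44215 /1859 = -23.78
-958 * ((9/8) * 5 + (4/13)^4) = -5397.34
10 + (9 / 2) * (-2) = 1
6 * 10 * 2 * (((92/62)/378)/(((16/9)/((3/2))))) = 345/868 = 0.40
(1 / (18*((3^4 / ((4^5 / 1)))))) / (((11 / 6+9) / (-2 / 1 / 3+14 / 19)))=4096 / 900315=0.00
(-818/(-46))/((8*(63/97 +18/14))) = 277711/241776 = 1.15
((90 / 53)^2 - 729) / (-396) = 226629 / 123596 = 1.83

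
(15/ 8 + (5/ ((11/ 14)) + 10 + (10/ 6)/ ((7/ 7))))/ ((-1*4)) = -5255/ 1056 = -4.98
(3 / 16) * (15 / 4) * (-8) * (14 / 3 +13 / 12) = -1035 / 32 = -32.34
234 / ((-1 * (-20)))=117 / 10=11.70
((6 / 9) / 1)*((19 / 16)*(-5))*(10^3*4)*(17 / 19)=-42500 / 3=-14166.67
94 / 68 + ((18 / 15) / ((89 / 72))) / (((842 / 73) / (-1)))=8269103 / 6369730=1.30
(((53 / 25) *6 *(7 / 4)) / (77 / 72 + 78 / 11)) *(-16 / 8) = -881496 / 161575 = -5.46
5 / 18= 0.28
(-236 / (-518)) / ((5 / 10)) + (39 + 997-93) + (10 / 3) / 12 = 4401809 / 4662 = 944.19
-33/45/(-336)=11/5040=0.00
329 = 329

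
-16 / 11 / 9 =-16 / 99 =-0.16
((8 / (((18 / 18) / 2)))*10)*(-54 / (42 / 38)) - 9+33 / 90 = -1643413 / 210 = -7825.78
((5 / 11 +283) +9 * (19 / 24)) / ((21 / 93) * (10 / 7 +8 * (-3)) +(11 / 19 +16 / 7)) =-105429233 / 809864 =-130.18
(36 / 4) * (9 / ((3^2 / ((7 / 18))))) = 7 / 2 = 3.50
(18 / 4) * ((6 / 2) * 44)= 594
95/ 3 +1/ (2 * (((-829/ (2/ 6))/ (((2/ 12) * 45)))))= 315005/ 9948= 31.67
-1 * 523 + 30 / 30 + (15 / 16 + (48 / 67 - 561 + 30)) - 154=-1292131 / 1072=-1205.35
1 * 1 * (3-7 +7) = 3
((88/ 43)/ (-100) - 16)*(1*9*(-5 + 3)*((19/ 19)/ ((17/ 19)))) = 5889924/ 18275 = 322.29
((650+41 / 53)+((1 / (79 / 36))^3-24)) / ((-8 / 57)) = -933701912613 / 209048536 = -4466.44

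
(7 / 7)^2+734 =735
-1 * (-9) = 9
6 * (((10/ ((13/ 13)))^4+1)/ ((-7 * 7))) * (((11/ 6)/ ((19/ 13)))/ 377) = -4.07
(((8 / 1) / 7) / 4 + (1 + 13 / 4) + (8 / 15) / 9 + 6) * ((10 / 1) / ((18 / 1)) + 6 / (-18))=40049 / 17010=2.35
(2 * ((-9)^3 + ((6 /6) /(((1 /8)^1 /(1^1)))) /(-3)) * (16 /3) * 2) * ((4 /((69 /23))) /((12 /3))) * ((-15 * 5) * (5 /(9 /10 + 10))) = 175600000 /981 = 179001.02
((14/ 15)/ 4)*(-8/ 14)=-2/ 15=-0.13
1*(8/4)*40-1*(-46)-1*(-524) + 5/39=25355/39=650.13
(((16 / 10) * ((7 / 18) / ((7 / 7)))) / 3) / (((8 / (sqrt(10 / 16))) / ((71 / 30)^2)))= 35287 * sqrt(10) / 972000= 0.11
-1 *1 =-1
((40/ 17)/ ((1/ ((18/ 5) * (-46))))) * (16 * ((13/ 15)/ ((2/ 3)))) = -688896/ 85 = -8104.66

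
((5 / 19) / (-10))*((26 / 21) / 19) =-13 / 7581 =-0.00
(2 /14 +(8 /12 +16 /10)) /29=253 /3045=0.08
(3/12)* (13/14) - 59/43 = -2745/2408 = -1.14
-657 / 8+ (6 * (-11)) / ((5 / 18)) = -319.72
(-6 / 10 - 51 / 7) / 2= -138 / 35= -3.94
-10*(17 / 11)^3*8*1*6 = -2358240 / 1331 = -1771.78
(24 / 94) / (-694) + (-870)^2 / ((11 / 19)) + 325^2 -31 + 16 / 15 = 3802275137984 / 2690985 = 1412967.79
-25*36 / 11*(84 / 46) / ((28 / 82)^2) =-2269350 / 1771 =-1281.39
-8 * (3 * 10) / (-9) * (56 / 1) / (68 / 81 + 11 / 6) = 241920 / 433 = 558.71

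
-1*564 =-564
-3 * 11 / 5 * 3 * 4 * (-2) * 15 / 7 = 2376 / 7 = 339.43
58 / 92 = 29 / 46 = 0.63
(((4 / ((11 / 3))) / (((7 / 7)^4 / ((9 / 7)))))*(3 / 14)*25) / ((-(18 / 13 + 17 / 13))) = -10530 / 3773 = -2.79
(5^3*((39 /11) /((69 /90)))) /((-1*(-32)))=73125 /4048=18.06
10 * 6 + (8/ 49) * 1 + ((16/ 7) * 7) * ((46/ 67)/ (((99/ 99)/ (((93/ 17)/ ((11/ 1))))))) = 40289444/ 613921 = 65.63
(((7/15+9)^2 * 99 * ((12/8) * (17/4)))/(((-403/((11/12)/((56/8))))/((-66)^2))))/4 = -11292207993/564200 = -20014.55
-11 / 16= -0.69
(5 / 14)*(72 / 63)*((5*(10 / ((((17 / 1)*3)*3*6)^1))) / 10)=50 / 22491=0.00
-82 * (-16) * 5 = 6560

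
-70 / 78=-35 / 39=-0.90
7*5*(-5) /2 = -175 /2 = -87.50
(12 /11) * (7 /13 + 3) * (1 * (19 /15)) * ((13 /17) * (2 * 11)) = 6992 /85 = 82.26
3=3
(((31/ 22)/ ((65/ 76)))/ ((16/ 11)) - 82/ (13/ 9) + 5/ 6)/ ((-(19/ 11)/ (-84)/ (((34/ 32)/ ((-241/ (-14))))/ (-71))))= 783372359/ 338113360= 2.32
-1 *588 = -588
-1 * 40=-40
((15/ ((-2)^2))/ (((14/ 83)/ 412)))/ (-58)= -157.92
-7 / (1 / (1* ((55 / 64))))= -385 / 64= -6.02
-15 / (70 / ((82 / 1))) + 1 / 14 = -35 / 2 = -17.50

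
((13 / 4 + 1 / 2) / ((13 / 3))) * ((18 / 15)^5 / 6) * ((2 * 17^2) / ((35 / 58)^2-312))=-5669847072 / 8517786875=-0.67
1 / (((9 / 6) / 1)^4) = 16 / 81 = 0.20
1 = 1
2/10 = 1/5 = 0.20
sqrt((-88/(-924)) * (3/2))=sqrt(7)/7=0.38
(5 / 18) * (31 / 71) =155 / 1278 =0.12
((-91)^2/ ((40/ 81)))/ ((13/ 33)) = 1702701/ 40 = 42567.52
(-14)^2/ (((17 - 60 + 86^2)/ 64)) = 1.71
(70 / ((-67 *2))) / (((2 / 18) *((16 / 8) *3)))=-105 / 134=-0.78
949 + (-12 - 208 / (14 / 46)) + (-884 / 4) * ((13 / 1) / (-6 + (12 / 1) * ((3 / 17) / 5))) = 2550785 / 3318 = 768.77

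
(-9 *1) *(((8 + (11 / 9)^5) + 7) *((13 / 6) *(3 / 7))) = -6804109 / 45927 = -148.15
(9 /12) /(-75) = -1 /100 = -0.01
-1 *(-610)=610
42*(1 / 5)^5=42 / 3125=0.01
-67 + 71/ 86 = -5691/ 86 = -66.17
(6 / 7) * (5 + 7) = 72 / 7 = 10.29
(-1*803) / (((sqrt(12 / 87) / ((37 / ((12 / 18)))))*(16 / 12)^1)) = -267399*sqrt(29) / 16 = -89999.23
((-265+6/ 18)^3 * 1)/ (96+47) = -500566184/ 3861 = -129646.77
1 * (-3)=-3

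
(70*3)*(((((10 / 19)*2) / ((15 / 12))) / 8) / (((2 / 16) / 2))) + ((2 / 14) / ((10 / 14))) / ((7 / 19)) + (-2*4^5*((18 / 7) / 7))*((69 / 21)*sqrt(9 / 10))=235561 / 665 - 1271808*sqrt(10) / 1715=-1990.85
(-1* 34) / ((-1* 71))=34 / 71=0.48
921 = 921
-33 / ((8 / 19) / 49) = -30723 / 8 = -3840.38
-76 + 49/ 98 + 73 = -5/ 2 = -2.50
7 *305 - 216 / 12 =2117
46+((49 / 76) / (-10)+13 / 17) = 603367 / 12920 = 46.70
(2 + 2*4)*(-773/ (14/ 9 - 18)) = 34785/ 74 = 470.07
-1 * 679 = -679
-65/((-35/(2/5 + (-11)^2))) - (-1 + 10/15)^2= 70984/315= 225.35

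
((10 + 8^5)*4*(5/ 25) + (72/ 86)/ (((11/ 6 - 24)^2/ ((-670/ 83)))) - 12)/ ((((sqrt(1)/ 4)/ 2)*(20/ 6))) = 62904.93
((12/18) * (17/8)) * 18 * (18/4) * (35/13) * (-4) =-16065/13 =-1235.77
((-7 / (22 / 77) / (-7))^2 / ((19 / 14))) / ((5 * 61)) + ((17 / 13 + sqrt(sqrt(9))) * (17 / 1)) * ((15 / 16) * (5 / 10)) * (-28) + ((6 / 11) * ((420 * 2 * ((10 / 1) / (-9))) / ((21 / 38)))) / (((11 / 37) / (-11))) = 672092026513 / 19888440-1785 * sqrt(3) / 8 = 33406.64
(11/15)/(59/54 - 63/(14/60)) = -0.00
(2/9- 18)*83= -13280/9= -1475.56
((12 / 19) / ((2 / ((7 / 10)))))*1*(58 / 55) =0.23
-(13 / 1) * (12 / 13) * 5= -60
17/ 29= 0.59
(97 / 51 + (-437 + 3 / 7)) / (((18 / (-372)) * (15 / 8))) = 76967792 / 16065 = 4791.02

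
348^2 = 121104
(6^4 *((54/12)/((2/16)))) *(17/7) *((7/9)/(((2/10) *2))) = 220320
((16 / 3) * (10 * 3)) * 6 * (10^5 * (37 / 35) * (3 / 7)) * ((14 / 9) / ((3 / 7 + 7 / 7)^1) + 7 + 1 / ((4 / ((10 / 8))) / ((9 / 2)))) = 20236040000 / 49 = 412980408.16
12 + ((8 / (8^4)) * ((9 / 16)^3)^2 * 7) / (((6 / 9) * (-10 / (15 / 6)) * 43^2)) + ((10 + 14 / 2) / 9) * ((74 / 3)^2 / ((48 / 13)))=9981157595489699585 / 30876141933821952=323.26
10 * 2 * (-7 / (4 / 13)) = -455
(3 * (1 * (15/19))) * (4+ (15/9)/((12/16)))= 280/19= 14.74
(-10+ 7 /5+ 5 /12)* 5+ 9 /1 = -383 /12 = -31.92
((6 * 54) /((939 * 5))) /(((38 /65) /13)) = 1.53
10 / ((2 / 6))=30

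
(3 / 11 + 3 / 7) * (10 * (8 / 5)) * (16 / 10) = 6912 / 385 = 17.95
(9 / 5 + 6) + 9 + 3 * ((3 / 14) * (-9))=11.01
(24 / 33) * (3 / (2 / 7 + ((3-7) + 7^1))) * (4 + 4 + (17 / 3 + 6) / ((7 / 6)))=3024 / 253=11.95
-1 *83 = -83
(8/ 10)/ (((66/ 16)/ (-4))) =-128/ 165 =-0.78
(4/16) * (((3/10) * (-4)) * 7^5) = -5042.10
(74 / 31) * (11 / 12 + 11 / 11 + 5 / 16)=3959 / 744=5.32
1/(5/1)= 1/5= 0.20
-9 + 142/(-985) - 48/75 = -9.78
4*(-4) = -16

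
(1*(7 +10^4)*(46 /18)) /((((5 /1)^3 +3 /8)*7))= 29.14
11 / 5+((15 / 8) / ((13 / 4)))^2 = 8561 / 3380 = 2.53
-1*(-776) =776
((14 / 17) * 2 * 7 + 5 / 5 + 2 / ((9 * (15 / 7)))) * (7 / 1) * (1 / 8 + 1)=202951 / 2040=99.49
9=9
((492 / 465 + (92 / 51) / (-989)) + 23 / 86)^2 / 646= 809782214641 / 298561063469400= 0.00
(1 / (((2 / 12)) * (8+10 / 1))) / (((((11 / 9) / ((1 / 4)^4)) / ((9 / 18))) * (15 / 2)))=1 / 14080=0.00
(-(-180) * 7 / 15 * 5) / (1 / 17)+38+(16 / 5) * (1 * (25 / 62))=222558 / 31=7179.29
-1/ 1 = -1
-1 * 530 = -530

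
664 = 664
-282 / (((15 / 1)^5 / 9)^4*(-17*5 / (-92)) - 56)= -25944 / 4307983875274658197973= -0.00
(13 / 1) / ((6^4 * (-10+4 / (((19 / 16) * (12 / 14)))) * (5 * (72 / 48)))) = -247 / 1121040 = -0.00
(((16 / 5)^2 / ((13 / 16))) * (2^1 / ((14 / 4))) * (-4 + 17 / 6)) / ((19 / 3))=-8192 / 6175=-1.33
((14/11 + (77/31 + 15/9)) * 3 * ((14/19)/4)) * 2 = 2044/341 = 5.99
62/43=1.44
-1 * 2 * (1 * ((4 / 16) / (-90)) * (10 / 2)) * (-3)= -1 / 12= -0.08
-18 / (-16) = 9 / 8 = 1.12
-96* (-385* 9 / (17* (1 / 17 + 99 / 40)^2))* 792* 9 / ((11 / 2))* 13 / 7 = 21776781312000 / 2968729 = 7335388.75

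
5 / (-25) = -1 / 5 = -0.20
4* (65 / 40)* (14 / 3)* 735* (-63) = -1404585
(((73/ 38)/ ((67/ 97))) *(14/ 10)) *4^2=396536/ 6365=62.30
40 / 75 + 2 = 38 / 15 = 2.53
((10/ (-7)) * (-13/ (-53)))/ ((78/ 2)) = -10/ 1113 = -0.01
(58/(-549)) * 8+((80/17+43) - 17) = 29.86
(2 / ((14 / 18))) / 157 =18 / 1099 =0.02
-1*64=-64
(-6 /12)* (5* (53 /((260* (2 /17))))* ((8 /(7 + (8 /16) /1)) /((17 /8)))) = -424 /195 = -2.17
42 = 42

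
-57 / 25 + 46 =1093 / 25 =43.72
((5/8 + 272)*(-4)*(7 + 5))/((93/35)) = -152670/31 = -4924.84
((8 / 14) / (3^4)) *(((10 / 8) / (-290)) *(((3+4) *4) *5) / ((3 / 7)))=-70 / 7047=-0.01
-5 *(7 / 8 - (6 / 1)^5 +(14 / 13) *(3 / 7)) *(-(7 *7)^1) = -198098425 / 104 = -1904792.55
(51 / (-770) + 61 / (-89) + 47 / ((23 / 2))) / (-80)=-5257113 / 126095200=-0.04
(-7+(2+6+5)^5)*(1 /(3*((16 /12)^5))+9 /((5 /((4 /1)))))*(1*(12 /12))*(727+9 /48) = 16099882306209 /8192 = 1965317664.33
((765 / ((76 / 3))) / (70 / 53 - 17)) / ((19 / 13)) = -527085 / 399988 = -1.32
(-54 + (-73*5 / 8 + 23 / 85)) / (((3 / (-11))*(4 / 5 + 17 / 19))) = 14120249 / 65688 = 214.96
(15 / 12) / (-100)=-1 / 80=-0.01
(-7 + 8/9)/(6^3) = -55/1944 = -0.03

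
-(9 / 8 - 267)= 2127 / 8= 265.88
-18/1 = -18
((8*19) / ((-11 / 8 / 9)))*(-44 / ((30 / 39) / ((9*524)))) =268381900.80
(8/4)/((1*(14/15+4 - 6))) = -15/8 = -1.88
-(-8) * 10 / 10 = 8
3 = 3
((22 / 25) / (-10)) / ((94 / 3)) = -33 / 11750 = -0.00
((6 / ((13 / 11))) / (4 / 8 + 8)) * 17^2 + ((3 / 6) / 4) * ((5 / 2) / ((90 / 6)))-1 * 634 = -287891 / 624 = -461.36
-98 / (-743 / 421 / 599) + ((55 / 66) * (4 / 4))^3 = 5338217947 / 160488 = 33262.41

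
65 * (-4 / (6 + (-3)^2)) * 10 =-520 / 3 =-173.33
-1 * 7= -7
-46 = -46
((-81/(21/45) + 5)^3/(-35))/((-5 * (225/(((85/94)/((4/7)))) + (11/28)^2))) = -192.30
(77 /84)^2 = 121 /144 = 0.84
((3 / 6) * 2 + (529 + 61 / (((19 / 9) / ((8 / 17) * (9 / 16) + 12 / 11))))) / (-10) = -4044523 / 71060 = -56.92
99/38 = 2.61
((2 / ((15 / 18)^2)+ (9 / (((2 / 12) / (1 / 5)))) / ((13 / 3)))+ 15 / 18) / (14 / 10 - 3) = -12101 / 3120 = -3.88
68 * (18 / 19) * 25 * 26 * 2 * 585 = 930852000 / 19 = 48992210.53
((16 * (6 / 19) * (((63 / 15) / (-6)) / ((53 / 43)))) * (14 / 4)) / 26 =-25284 / 65455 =-0.39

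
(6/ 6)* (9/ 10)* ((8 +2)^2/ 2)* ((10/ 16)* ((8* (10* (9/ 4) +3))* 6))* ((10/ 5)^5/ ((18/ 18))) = 1101600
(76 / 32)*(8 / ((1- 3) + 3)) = 19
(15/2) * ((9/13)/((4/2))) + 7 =9.60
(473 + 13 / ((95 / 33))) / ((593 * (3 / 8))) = 362912 / 169005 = 2.15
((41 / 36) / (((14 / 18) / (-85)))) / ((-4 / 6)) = 10455 / 56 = 186.70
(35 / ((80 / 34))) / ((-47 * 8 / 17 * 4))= -2023 / 12032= -0.17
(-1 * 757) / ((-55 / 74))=56018 / 55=1018.51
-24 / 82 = -12 / 41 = -0.29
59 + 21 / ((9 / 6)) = 73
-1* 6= -6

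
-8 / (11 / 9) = -6.55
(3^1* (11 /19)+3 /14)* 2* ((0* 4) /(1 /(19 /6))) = 0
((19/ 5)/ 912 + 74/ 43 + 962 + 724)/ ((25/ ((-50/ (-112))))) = 2488189/ 82560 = 30.14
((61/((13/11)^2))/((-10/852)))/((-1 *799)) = 3144306/675155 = 4.66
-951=-951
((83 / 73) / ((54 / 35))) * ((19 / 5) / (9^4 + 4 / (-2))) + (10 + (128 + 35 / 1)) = 639003719 / 3693654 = 173.00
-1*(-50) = 50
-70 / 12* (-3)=35 / 2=17.50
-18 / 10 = -9 / 5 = -1.80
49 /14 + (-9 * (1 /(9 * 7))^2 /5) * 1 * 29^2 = 13753 /4410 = 3.12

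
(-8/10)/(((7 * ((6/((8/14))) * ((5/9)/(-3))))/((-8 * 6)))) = -3456/1225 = -2.82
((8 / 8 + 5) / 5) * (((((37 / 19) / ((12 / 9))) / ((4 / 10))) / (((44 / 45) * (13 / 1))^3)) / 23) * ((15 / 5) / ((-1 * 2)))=-91033875 / 654273771008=-0.00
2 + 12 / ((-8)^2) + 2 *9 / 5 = 463 / 80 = 5.79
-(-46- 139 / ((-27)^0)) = 185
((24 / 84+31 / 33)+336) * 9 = 233697 / 77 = 3035.03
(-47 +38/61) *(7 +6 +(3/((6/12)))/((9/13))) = -1004.84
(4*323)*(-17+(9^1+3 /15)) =-50388 /5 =-10077.60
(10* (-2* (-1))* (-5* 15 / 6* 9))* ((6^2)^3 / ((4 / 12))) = -314928000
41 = 41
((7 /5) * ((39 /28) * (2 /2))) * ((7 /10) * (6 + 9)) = 819 /40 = 20.48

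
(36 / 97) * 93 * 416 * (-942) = -1311987456 / 97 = -13525643.88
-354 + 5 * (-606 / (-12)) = -203 / 2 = -101.50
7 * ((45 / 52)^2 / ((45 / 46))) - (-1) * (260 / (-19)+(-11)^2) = 2894383 / 25688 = 112.67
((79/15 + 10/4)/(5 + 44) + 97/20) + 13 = 10589/588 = 18.01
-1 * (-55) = 55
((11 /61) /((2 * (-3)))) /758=-11 /277428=-0.00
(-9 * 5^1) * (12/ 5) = -108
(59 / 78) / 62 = 0.01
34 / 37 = 0.92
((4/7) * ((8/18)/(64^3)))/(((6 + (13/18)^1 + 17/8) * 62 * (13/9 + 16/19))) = 171/221378719744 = 0.00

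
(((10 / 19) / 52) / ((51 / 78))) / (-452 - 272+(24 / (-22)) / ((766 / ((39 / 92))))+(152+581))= 193798 / 112666599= 0.00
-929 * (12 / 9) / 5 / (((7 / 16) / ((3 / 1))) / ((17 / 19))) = -1010752 / 665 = -1519.93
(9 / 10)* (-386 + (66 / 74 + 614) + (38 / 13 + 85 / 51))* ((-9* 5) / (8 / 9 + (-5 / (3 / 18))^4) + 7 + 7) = 51578016186297 / 17532469240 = 2941.86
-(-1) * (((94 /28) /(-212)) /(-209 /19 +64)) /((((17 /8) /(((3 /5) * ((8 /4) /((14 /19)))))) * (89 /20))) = -10716 /208250833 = -0.00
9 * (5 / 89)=45 / 89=0.51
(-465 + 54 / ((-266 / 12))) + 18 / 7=-61827 / 133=-464.86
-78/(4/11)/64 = -429/128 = -3.35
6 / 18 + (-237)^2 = 168508 / 3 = 56169.33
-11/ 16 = -0.69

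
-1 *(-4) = 4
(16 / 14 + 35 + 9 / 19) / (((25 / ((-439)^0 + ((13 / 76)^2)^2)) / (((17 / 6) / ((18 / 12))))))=276441911623 / 99836311680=2.77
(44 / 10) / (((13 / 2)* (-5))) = -44 / 325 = -0.14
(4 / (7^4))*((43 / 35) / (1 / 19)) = 3268 / 84035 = 0.04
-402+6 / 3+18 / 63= -2798 / 7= -399.71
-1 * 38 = -38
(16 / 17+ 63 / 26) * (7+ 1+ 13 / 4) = 66915 / 1768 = 37.85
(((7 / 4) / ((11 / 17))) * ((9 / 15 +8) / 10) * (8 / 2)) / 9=5117 / 4950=1.03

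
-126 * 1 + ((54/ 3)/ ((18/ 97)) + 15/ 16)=-449/ 16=-28.06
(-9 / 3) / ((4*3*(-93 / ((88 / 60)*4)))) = 22 / 1395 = 0.02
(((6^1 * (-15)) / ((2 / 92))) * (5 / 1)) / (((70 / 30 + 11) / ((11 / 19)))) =-34155 / 38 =-898.82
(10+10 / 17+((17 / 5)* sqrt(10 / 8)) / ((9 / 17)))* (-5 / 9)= -100 / 17 - 289* sqrt(5) / 162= -9.87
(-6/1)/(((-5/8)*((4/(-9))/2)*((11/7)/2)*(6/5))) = -504/11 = -45.82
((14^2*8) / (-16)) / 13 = -98 / 13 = -7.54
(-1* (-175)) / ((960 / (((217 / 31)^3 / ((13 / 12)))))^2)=823543 / 43264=19.04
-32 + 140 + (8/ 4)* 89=286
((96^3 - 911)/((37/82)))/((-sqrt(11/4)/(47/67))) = -6812523100 * sqrt(11)/27269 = -828581.28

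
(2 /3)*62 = 124 /3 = 41.33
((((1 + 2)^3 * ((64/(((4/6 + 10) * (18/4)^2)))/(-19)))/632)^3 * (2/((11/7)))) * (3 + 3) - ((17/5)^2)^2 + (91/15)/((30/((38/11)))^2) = -133.55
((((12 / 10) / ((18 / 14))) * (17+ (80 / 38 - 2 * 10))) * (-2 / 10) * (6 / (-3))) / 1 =-476 / 1425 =-0.33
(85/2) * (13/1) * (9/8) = 9945/16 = 621.56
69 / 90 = 23 / 30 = 0.77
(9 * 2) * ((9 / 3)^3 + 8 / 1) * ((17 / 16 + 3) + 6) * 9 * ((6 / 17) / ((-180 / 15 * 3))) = -152145 / 272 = -559.36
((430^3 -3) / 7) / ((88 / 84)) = 238520991 / 22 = 10841863.23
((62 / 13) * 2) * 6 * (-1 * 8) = -5952 / 13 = -457.85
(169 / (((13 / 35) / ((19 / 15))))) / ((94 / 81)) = 46683 / 94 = 496.63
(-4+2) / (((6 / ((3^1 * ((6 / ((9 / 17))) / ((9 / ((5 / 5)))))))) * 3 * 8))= -17 / 324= -0.05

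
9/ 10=0.90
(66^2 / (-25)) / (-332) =0.52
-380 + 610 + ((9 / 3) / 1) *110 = 560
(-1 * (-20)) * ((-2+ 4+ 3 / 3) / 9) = 20 / 3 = 6.67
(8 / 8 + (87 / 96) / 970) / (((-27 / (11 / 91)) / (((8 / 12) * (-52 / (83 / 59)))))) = 20163781 / 182596680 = 0.11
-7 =-7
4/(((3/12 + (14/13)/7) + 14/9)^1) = 2.04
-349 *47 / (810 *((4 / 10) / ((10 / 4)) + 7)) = -82015 / 28998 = -2.83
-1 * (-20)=20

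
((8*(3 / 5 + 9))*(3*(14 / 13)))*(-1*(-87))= 1403136 / 65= 21586.71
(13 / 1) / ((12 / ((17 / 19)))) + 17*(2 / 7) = 9299 / 1596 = 5.83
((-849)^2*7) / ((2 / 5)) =25228035 / 2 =12614017.50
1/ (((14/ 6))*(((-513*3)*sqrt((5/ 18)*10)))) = -1/ 5985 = -0.00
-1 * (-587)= 587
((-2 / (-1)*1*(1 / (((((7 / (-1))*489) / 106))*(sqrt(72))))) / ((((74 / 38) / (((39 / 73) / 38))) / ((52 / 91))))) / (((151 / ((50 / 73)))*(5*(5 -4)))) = -13780*sqrt(2) / 713393800203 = -0.00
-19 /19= -1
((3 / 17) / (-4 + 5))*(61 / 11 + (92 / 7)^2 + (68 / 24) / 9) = 5198185 / 164934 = 31.52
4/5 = 0.80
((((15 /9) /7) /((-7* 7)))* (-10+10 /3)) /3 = 100 /9261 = 0.01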